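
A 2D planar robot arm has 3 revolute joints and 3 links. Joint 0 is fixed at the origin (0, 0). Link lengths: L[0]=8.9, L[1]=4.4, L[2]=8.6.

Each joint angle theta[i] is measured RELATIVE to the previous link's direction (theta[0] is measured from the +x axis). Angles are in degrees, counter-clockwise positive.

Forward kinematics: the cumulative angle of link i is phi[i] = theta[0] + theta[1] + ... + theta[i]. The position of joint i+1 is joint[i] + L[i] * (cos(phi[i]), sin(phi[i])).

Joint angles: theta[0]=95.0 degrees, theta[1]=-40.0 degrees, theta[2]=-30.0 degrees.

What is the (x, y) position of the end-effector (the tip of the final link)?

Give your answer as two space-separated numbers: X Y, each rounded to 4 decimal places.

Answer: 9.5423 16.1049

Derivation:
joint[0] = (0.0000, 0.0000)  (base)
link 0: phi[0] = 95 = 95 deg
  cos(95 deg) = -0.0872, sin(95 deg) = 0.9962
  joint[1] = (0.0000, 0.0000) + 8.9 * (-0.0872, 0.9962) = (0.0000 + -0.7757, 0.0000 + 8.8661) = (-0.7757, 8.8661)
link 1: phi[1] = 95 + -40 = 55 deg
  cos(55 deg) = 0.5736, sin(55 deg) = 0.8192
  joint[2] = (-0.7757, 8.8661) + 4.4 * (0.5736, 0.8192) = (-0.7757 + 2.5237, 8.8661 + 3.6043) = (1.7481, 12.4704)
link 2: phi[2] = 95 + -40 + -30 = 25 deg
  cos(25 deg) = 0.9063, sin(25 deg) = 0.4226
  joint[3] = (1.7481, 12.4704) + 8.6 * (0.9063, 0.4226) = (1.7481 + 7.7942, 12.4704 + 3.6345) = (9.5423, 16.1049)
End effector: (9.5423, 16.1049)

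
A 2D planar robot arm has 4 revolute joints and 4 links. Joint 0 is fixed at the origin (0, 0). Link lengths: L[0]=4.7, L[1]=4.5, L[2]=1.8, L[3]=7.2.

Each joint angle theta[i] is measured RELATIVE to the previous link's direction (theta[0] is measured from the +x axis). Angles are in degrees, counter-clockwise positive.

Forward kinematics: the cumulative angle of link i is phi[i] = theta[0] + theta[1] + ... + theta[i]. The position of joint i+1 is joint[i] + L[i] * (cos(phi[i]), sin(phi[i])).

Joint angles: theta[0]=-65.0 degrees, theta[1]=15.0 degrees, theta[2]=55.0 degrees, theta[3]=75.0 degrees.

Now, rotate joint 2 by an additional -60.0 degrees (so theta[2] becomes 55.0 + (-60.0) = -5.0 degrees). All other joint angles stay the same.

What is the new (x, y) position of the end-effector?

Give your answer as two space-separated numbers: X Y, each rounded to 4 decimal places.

Answer: 12.6771 -6.7188

Derivation:
joint[0] = (0.0000, 0.0000)  (base)
link 0: phi[0] = -65 = -65 deg
  cos(-65 deg) = 0.4226, sin(-65 deg) = -0.9063
  joint[1] = (0.0000, 0.0000) + 4.7 * (0.4226, -0.9063) = (0.0000 + 1.9863, 0.0000 + -4.2596) = (1.9863, -4.2596)
link 1: phi[1] = -65 + 15 = -50 deg
  cos(-50 deg) = 0.6428, sin(-50 deg) = -0.7660
  joint[2] = (1.9863, -4.2596) + 4.5 * (0.6428, -0.7660) = (1.9863 + 2.8925, -4.2596 + -3.4472) = (4.8789, -7.7068)
link 2: phi[2] = -65 + 15 + -5 = -55 deg
  cos(-55 deg) = 0.5736, sin(-55 deg) = -0.8192
  joint[3] = (4.8789, -7.7068) + 1.8 * (0.5736, -0.8192) = (4.8789 + 1.0324, -7.7068 + -1.4745) = (5.9113, -9.1813)
link 3: phi[3] = -65 + 15 + -5 + 75 = 20 deg
  cos(20 deg) = 0.9397, sin(20 deg) = 0.3420
  joint[4] = (5.9113, -9.1813) + 7.2 * (0.9397, 0.3420) = (5.9113 + 6.7658, -9.1813 + 2.4625) = (12.6771, -6.7188)
End effector: (12.6771, -6.7188)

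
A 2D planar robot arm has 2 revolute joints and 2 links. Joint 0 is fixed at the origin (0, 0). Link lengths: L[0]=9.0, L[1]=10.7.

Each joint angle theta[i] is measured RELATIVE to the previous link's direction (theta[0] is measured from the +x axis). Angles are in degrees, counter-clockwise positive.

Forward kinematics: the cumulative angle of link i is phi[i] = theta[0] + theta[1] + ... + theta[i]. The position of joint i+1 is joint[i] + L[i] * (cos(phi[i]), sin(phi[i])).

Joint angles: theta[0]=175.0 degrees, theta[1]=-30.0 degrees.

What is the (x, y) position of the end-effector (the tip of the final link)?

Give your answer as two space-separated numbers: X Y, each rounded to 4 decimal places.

Answer: -17.7307 6.9217

Derivation:
joint[0] = (0.0000, 0.0000)  (base)
link 0: phi[0] = 175 = 175 deg
  cos(175 deg) = -0.9962, sin(175 deg) = 0.0872
  joint[1] = (0.0000, 0.0000) + 9 * (-0.9962, 0.0872) = (0.0000 + -8.9658, 0.0000 + 0.7844) = (-8.9658, 0.7844)
link 1: phi[1] = 175 + -30 = 145 deg
  cos(145 deg) = -0.8192, sin(145 deg) = 0.5736
  joint[2] = (-8.9658, 0.7844) + 10.7 * (-0.8192, 0.5736) = (-8.9658 + -8.7649, 0.7844 + 6.1373) = (-17.7307, 6.9217)
End effector: (-17.7307, 6.9217)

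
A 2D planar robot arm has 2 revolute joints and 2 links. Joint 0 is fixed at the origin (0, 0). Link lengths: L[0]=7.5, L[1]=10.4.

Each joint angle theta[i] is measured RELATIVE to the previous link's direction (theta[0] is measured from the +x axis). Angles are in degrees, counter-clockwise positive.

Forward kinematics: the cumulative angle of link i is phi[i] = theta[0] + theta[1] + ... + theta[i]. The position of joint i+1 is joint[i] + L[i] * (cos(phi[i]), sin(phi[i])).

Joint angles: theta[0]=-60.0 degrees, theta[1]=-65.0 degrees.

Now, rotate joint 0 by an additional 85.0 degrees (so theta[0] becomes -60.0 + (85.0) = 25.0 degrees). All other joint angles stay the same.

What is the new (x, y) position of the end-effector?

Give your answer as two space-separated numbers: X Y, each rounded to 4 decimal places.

joint[0] = (0.0000, 0.0000)  (base)
link 0: phi[0] = 25 = 25 deg
  cos(25 deg) = 0.9063, sin(25 deg) = 0.4226
  joint[1] = (0.0000, 0.0000) + 7.5 * (0.9063, 0.4226) = (0.0000 + 6.7973, 0.0000 + 3.1696) = (6.7973, 3.1696)
link 1: phi[1] = 25 + -65 = -40 deg
  cos(-40 deg) = 0.7660, sin(-40 deg) = -0.6428
  joint[2] = (6.7973, 3.1696) + 10.4 * (0.7660, -0.6428) = (6.7973 + 7.9669, 3.1696 + -6.6850) = (14.7642, -3.5154)
End effector: (14.7642, -3.5154)

Answer: 14.7642 -3.5154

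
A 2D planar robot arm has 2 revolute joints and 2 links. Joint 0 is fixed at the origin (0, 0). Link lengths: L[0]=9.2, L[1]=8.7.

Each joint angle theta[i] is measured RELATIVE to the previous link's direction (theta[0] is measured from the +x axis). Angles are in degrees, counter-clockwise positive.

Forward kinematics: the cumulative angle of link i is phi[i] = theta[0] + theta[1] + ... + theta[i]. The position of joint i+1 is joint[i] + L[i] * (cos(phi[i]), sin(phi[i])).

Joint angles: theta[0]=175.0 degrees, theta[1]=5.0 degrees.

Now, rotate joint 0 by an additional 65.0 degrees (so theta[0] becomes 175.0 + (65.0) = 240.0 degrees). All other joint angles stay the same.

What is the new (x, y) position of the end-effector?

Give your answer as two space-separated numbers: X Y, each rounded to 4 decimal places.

joint[0] = (0.0000, 0.0000)  (base)
link 0: phi[0] = 240 = 240 deg
  cos(240 deg) = -0.5000, sin(240 deg) = -0.8660
  joint[1] = (0.0000, 0.0000) + 9.2 * (-0.5000, -0.8660) = (0.0000 + -4.6000, 0.0000 + -7.9674) = (-4.6000, -7.9674)
link 1: phi[1] = 240 + 5 = 245 deg
  cos(245 deg) = -0.4226, sin(245 deg) = -0.9063
  joint[2] = (-4.6000, -7.9674) + 8.7 * (-0.4226, -0.9063) = (-4.6000 + -3.6768, -7.9674 + -7.8849) = (-8.2768, -15.8523)
End effector: (-8.2768, -15.8523)

Answer: -8.2768 -15.8523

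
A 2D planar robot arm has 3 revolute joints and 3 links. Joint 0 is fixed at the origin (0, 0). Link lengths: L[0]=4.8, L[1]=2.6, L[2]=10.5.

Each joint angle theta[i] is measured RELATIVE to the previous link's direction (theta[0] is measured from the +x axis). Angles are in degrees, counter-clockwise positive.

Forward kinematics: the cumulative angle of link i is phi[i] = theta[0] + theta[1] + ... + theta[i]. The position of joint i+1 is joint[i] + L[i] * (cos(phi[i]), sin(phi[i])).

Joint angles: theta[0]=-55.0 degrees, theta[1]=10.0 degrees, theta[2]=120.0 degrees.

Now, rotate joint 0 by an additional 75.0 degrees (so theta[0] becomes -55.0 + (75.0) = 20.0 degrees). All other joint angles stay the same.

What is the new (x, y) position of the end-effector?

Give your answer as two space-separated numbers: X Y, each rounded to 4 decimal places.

joint[0] = (0.0000, 0.0000)  (base)
link 0: phi[0] = 20 = 20 deg
  cos(20 deg) = 0.9397, sin(20 deg) = 0.3420
  joint[1] = (0.0000, 0.0000) + 4.8 * (0.9397, 0.3420) = (0.0000 + 4.5105, 0.0000 + 1.6417) = (4.5105, 1.6417)
link 1: phi[1] = 20 + 10 = 30 deg
  cos(30 deg) = 0.8660, sin(30 deg) = 0.5000
  joint[2] = (4.5105, 1.6417) + 2.6 * (0.8660, 0.5000) = (4.5105 + 2.2517, 1.6417 + 1.3000) = (6.7622, 2.9417)
link 2: phi[2] = 20 + 10 + 120 = 150 deg
  cos(150 deg) = -0.8660, sin(150 deg) = 0.5000
  joint[3] = (6.7622, 2.9417) + 10.5 * (-0.8660, 0.5000) = (6.7622 + -9.0933, 2.9417 + 5.2500) = (-2.3311, 8.1917)
End effector: (-2.3311, 8.1917)

Answer: -2.3311 8.1917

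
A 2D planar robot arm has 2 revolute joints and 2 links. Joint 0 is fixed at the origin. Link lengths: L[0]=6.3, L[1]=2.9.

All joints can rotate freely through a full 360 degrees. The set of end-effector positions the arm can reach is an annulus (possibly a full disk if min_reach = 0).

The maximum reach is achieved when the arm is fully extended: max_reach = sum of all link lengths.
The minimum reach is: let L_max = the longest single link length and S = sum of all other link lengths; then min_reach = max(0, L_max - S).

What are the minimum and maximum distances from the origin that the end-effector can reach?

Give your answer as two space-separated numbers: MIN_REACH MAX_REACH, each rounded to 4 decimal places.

Answer: 3.4000 9.2000

Derivation:
Link lengths: [6.3, 2.9]
max_reach = 6.3 + 2.9 = 9.2
L_max = max([6.3, 2.9]) = 6.3
S (sum of others) = 9.2 - 6.3 = 2.9
min_reach = max(0, 6.3 - 2.9) = max(0, 3.4) = 3.4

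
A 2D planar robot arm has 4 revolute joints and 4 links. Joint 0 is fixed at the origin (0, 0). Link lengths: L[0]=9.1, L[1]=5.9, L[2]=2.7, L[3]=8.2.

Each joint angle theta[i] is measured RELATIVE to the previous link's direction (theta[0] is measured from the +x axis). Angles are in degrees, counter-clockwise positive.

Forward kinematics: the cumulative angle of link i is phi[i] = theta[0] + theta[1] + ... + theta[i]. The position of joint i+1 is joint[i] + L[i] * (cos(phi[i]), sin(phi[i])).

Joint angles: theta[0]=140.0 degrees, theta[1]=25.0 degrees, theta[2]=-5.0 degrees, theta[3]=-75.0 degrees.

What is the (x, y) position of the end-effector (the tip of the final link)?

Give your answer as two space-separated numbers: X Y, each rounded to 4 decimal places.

Answer: -14.4925 16.4687

Derivation:
joint[0] = (0.0000, 0.0000)  (base)
link 0: phi[0] = 140 = 140 deg
  cos(140 deg) = -0.7660, sin(140 deg) = 0.6428
  joint[1] = (0.0000, 0.0000) + 9.1 * (-0.7660, 0.6428) = (0.0000 + -6.9710, 0.0000 + 5.8494) = (-6.9710, 5.8494)
link 1: phi[1] = 140 + 25 = 165 deg
  cos(165 deg) = -0.9659, sin(165 deg) = 0.2588
  joint[2] = (-6.9710, 5.8494) + 5.9 * (-0.9659, 0.2588) = (-6.9710 + -5.6990, 5.8494 + 1.5270) = (-12.6700, 7.3764)
link 2: phi[2] = 140 + 25 + -5 = 160 deg
  cos(160 deg) = -0.9397, sin(160 deg) = 0.3420
  joint[3] = (-12.6700, 7.3764) + 2.7 * (-0.9397, 0.3420) = (-12.6700 + -2.5372, 7.3764 + 0.9235) = (-15.2071, 8.2999)
link 3: phi[3] = 140 + 25 + -5 + -75 = 85 deg
  cos(85 deg) = 0.0872, sin(85 deg) = 0.9962
  joint[4] = (-15.2071, 8.2999) + 8.2 * (0.0872, 0.9962) = (-15.2071 + 0.7147, 8.2999 + 8.1688) = (-14.4925, 16.4687)
End effector: (-14.4925, 16.4687)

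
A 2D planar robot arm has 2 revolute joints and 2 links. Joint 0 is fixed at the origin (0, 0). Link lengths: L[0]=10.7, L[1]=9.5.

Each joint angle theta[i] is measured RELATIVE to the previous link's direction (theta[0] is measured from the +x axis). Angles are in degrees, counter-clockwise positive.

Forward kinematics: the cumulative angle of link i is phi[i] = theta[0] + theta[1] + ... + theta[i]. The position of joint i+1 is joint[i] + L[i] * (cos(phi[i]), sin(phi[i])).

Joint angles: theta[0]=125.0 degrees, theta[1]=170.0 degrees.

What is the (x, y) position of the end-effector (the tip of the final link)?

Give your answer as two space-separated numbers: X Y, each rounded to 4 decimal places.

joint[0] = (0.0000, 0.0000)  (base)
link 0: phi[0] = 125 = 125 deg
  cos(125 deg) = -0.5736, sin(125 deg) = 0.8192
  joint[1] = (0.0000, 0.0000) + 10.7 * (-0.5736, 0.8192) = (0.0000 + -6.1373, 0.0000 + 8.7649) = (-6.1373, 8.7649)
link 1: phi[1] = 125 + 170 = 295 deg
  cos(295 deg) = 0.4226, sin(295 deg) = -0.9063
  joint[2] = (-6.1373, 8.7649) + 9.5 * (0.4226, -0.9063) = (-6.1373 + 4.0149, 8.7649 + -8.6099) = (-2.1224, 0.1550)
End effector: (-2.1224, 0.1550)

Answer: -2.1224 0.1550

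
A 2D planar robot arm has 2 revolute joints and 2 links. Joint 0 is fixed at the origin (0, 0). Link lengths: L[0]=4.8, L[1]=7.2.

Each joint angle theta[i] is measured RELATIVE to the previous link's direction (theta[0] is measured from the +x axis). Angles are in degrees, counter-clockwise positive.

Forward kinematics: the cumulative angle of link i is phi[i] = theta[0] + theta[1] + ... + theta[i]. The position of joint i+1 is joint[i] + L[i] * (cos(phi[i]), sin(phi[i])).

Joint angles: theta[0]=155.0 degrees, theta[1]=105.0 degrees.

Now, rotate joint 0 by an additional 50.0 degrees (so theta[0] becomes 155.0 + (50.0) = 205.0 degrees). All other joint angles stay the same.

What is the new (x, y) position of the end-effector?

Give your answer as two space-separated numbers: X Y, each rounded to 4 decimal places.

joint[0] = (0.0000, 0.0000)  (base)
link 0: phi[0] = 205 = 205 deg
  cos(205 deg) = -0.9063, sin(205 deg) = -0.4226
  joint[1] = (0.0000, 0.0000) + 4.8 * (-0.9063, -0.4226) = (0.0000 + -4.3503, 0.0000 + -2.0286) = (-4.3503, -2.0286)
link 1: phi[1] = 205 + 105 = 310 deg
  cos(310 deg) = 0.6428, sin(310 deg) = -0.7660
  joint[2] = (-4.3503, -2.0286) + 7.2 * (0.6428, -0.7660) = (-4.3503 + 4.6281, -2.0286 + -5.5155) = (0.2778, -7.5441)
End effector: (0.2778, -7.5441)

Answer: 0.2778 -7.5441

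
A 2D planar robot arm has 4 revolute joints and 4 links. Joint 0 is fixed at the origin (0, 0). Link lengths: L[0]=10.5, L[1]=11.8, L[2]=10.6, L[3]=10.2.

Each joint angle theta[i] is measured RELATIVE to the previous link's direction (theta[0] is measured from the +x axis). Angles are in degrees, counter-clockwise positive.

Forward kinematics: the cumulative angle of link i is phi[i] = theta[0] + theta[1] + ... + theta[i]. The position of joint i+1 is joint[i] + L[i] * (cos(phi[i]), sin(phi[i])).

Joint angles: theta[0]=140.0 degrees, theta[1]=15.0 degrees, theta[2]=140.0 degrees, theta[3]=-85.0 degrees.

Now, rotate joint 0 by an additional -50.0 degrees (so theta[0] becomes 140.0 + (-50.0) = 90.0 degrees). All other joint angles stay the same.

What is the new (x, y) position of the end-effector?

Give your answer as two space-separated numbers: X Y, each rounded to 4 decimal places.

Answer: -17.1187 15.7797

Derivation:
joint[0] = (0.0000, 0.0000)  (base)
link 0: phi[0] = 90 = 90 deg
  cos(90 deg) = 0.0000, sin(90 deg) = 1.0000
  joint[1] = (0.0000, 0.0000) + 10.5 * (0.0000, 1.0000) = (0.0000 + 0.0000, 0.0000 + 10.5000) = (0.0000, 10.5000)
link 1: phi[1] = 90 + 15 = 105 deg
  cos(105 deg) = -0.2588, sin(105 deg) = 0.9659
  joint[2] = (0.0000, 10.5000) + 11.8 * (-0.2588, 0.9659) = (0.0000 + -3.0541, 10.5000 + 11.3979) = (-3.0541, 21.8979)
link 2: phi[2] = 90 + 15 + 140 = 245 deg
  cos(245 deg) = -0.4226, sin(245 deg) = -0.9063
  joint[3] = (-3.0541, 21.8979) + 10.6 * (-0.4226, -0.9063) = (-3.0541 + -4.4798, 21.8979 + -9.6069) = (-7.5338, 12.2911)
link 3: phi[3] = 90 + 15 + 140 + -85 = 160 deg
  cos(160 deg) = -0.9397, sin(160 deg) = 0.3420
  joint[4] = (-7.5338, 12.2911) + 10.2 * (-0.9397, 0.3420) = (-7.5338 + -9.5849, 12.2911 + 3.4886) = (-17.1187, 15.7797)
End effector: (-17.1187, 15.7797)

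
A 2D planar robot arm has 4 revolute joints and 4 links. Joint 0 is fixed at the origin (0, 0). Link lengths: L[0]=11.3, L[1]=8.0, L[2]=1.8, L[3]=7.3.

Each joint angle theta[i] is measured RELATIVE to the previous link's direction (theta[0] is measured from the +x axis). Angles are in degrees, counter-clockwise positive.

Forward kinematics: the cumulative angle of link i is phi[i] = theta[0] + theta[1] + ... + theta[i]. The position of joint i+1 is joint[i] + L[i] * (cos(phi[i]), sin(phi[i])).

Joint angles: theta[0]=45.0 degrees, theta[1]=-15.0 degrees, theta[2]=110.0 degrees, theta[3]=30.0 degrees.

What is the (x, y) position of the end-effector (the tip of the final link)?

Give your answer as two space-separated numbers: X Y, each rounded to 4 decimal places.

joint[0] = (0.0000, 0.0000)  (base)
link 0: phi[0] = 45 = 45 deg
  cos(45 deg) = 0.7071, sin(45 deg) = 0.7071
  joint[1] = (0.0000, 0.0000) + 11.3 * (0.7071, 0.7071) = (0.0000 + 7.9903, 0.0000 + 7.9903) = (7.9903, 7.9903)
link 1: phi[1] = 45 + -15 = 30 deg
  cos(30 deg) = 0.8660, sin(30 deg) = 0.5000
  joint[2] = (7.9903, 7.9903) + 8 * (0.8660, 0.5000) = (7.9903 + 6.9282, 7.9903 + 4.0000) = (14.9185, 11.9903)
link 2: phi[2] = 45 + -15 + 110 = 140 deg
  cos(140 deg) = -0.7660, sin(140 deg) = 0.6428
  joint[3] = (14.9185, 11.9903) + 1.8 * (-0.7660, 0.6428) = (14.9185 + -1.3789, 11.9903 + 1.1570) = (13.5396, 13.1473)
link 3: phi[3] = 45 + -15 + 110 + 30 = 170 deg
  cos(170 deg) = -0.9848, sin(170 deg) = 0.1736
  joint[4] = (13.5396, 13.1473) + 7.3 * (-0.9848, 0.1736) = (13.5396 + -7.1891, 13.1473 + 1.2676) = (6.3505, 14.4150)
End effector: (6.3505, 14.4150)

Answer: 6.3505 14.4150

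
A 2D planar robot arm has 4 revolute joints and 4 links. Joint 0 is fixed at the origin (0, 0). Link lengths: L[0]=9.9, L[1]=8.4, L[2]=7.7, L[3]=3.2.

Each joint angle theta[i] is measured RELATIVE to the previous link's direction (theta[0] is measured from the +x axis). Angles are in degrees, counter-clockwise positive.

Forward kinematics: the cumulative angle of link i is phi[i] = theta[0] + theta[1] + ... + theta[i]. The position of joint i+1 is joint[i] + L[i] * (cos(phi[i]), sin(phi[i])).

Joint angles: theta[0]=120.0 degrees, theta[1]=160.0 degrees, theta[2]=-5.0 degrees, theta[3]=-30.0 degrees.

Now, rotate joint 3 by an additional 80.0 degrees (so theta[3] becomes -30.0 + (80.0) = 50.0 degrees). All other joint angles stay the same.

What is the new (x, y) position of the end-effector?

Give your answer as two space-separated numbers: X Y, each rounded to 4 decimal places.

joint[0] = (0.0000, 0.0000)  (base)
link 0: phi[0] = 120 = 120 deg
  cos(120 deg) = -0.5000, sin(120 deg) = 0.8660
  joint[1] = (0.0000, 0.0000) + 9.9 * (-0.5000, 0.8660) = (0.0000 + -4.9500, 0.0000 + 8.5737) = (-4.9500, 8.5737)
link 1: phi[1] = 120 + 160 = 280 deg
  cos(280 deg) = 0.1736, sin(280 deg) = -0.9848
  joint[2] = (-4.9500, 8.5737) + 8.4 * (0.1736, -0.9848) = (-4.9500 + 1.4586, 8.5737 + -8.2724) = (-3.4914, 0.3013)
link 2: phi[2] = 120 + 160 + -5 = 275 deg
  cos(275 deg) = 0.0872, sin(275 deg) = -0.9962
  joint[3] = (-3.4914, 0.3013) + 7.7 * (0.0872, -0.9962) = (-3.4914 + 0.6711, 0.3013 + -7.6707) = (-2.8203, -7.3694)
link 3: phi[3] = 120 + 160 + -5 + 50 = 325 deg
  cos(325 deg) = 0.8192, sin(325 deg) = -0.5736
  joint[4] = (-2.8203, -7.3694) + 3.2 * (0.8192, -0.5736) = (-2.8203 + 2.6213, -7.3694 + -1.8354) = (-0.1990, -9.2049)
End effector: (-0.1990, -9.2049)

Answer: -0.1990 -9.2049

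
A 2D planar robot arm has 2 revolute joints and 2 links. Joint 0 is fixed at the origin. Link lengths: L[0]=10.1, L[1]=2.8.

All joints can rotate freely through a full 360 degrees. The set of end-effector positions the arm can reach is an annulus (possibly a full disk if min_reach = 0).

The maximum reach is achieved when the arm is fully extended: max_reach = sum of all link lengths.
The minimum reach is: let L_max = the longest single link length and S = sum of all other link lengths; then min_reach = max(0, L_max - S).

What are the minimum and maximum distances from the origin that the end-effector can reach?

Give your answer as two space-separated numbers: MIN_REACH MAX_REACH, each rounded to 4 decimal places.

Answer: 7.3000 12.9000

Derivation:
Link lengths: [10.1, 2.8]
max_reach = 10.1 + 2.8 = 12.9
L_max = max([10.1, 2.8]) = 10.1
S (sum of others) = 12.9 - 10.1 = 2.8
min_reach = max(0, 10.1 - 2.8) = max(0, 7.3) = 7.3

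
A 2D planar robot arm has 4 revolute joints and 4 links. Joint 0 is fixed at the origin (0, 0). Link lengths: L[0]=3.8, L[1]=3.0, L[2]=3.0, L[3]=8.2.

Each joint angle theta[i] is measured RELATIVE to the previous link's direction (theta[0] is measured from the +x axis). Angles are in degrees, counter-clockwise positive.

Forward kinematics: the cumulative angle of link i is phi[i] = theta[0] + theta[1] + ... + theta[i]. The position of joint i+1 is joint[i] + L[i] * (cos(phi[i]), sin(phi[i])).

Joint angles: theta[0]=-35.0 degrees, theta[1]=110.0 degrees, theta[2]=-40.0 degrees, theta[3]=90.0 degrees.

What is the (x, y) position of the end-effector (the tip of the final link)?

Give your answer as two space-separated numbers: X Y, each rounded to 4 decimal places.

Answer: 1.6434 9.1560

Derivation:
joint[0] = (0.0000, 0.0000)  (base)
link 0: phi[0] = -35 = -35 deg
  cos(-35 deg) = 0.8192, sin(-35 deg) = -0.5736
  joint[1] = (0.0000, 0.0000) + 3.8 * (0.8192, -0.5736) = (0.0000 + 3.1128, 0.0000 + -2.1796) = (3.1128, -2.1796)
link 1: phi[1] = -35 + 110 = 75 deg
  cos(75 deg) = 0.2588, sin(75 deg) = 0.9659
  joint[2] = (3.1128, -2.1796) + 3 * (0.2588, 0.9659) = (3.1128 + 0.7765, -2.1796 + 2.8978) = (3.8892, 0.7182)
link 2: phi[2] = -35 + 110 + -40 = 35 deg
  cos(35 deg) = 0.8192, sin(35 deg) = 0.5736
  joint[3] = (3.8892, 0.7182) + 3 * (0.8192, 0.5736) = (3.8892 + 2.4575, 0.7182 + 1.7207) = (6.3467, 2.4389)
link 3: phi[3] = -35 + 110 + -40 + 90 = 125 deg
  cos(125 deg) = -0.5736, sin(125 deg) = 0.8192
  joint[4] = (6.3467, 2.4389) + 8.2 * (-0.5736, 0.8192) = (6.3467 + -4.7033, 2.4389 + 6.7170) = (1.6434, 9.1560)
End effector: (1.6434, 9.1560)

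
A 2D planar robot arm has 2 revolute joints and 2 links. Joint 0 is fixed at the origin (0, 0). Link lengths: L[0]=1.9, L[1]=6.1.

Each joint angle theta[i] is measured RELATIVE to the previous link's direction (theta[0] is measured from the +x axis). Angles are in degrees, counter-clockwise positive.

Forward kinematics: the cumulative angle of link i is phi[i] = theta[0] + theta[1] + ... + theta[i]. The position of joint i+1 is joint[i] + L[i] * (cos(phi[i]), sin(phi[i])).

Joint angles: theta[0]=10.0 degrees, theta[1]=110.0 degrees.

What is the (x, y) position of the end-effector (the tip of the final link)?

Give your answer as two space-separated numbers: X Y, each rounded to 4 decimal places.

joint[0] = (0.0000, 0.0000)  (base)
link 0: phi[0] = 10 = 10 deg
  cos(10 deg) = 0.9848, sin(10 deg) = 0.1736
  joint[1] = (0.0000, 0.0000) + 1.9 * (0.9848, 0.1736) = (0.0000 + 1.8711, 0.0000 + 0.3299) = (1.8711, 0.3299)
link 1: phi[1] = 10 + 110 = 120 deg
  cos(120 deg) = -0.5000, sin(120 deg) = 0.8660
  joint[2] = (1.8711, 0.3299) + 6.1 * (-0.5000, 0.8660) = (1.8711 + -3.0500, 0.3299 + 5.2828) = (-1.1789, 5.6127)
End effector: (-1.1789, 5.6127)

Answer: -1.1789 5.6127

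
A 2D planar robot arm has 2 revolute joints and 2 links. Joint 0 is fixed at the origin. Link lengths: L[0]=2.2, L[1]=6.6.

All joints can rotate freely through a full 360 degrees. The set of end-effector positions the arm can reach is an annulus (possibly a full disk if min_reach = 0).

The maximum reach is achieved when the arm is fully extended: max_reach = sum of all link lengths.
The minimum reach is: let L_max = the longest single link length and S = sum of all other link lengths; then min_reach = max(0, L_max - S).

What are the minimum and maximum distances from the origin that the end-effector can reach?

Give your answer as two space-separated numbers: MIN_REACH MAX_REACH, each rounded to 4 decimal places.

Link lengths: [2.2, 6.6]
max_reach = 2.2 + 6.6 = 8.8
L_max = max([2.2, 6.6]) = 6.6
S (sum of others) = 8.8 - 6.6 = 2.2
min_reach = max(0, 6.6 - 2.2) = max(0, 4.4) = 4.4

Answer: 4.4000 8.8000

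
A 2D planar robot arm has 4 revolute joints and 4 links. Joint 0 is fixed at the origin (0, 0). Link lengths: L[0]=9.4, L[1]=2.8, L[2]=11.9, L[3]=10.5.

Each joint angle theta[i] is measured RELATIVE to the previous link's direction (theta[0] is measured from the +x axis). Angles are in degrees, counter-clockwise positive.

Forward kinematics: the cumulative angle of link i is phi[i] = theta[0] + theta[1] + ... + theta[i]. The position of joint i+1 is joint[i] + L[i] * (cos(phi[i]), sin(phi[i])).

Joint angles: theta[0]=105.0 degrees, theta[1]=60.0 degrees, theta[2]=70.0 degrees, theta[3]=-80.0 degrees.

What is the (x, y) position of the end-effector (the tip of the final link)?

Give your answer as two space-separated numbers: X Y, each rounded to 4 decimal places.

Answer: -21.4793 4.4940

Derivation:
joint[0] = (0.0000, 0.0000)  (base)
link 0: phi[0] = 105 = 105 deg
  cos(105 deg) = -0.2588, sin(105 deg) = 0.9659
  joint[1] = (0.0000, 0.0000) + 9.4 * (-0.2588, 0.9659) = (0.0000 + -2.4329, 0.0000 + 9.0797) = (-2.4329, 9.0797)
link 1: phi[1] = 105 + 60 = 165 deg
  cos(165 deg) = -0.9659, sin(165 deg) = 0.2588
  joint[2] = (-2.4329, 9.0797) + 2.8 * (-0.9659, 0.2588) = (-2.4329 + -2.7046, 9.0797 + 0.7247) = (-5.1375, 9.8044)
link 2: phi[2] = 105 + 60 + 70 = 235 deg
  cos(235 deg) = -0.5736, sin(235 deg) = -0.8192
  joint[3] = (-5.1375, 9.8044) + 11.9 * (-0.5736, -0.8192) = (-5.1375 + -6.8256, 9.8044 + -9.7479) = (-11.9631, 0.0565)
link 3: phi[3] = 105 + 60 + 70 + -80 = 155 deg
  cos(155 deg) = -0.9063, sin(155 deg) = 0.4226
  joint[4] = (-11.9631, 0.0565) + 10.5 * (-0.9063, 0.4226) = (-11.9631 + -9.5162, 0.0565 + 4.4375) = (-21.4793, 4.4940)
End effector: (-21.4793, 4.4940)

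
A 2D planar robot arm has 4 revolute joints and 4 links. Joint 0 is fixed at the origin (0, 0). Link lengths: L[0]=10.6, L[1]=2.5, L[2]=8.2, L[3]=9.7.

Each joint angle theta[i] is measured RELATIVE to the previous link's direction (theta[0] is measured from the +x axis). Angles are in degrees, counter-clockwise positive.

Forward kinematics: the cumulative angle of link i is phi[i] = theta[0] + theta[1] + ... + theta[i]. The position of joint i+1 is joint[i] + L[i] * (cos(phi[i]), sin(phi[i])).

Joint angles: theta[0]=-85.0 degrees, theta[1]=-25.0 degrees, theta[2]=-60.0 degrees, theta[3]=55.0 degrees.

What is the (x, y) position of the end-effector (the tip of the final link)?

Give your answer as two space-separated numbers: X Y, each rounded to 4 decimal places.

joint[0] = (0.0000, 0.0000)  (base)
link 0: phi[0] = -85 = -85 deg
  cos(-85 deg) = 0.0872, sin(-85 deg) = -0.9962
  joint[1] = (0.0000, 0.0000) + 10.6 * (0.0872, -0.9962) = (0.0000 + 0.9239, 0.0000 + -10.5597) = (0.9239, -10.5597)
link 1: phi[1] = -85 + -25 = -110 deg
  cos(-110 deg) = -0.3420, sin(-110 deg) = -0.9397
  joint[2] = (0.9239, -10.5597) + 2.5 * (-0.3420, -0.9397) = (0.9239 + -0.8551, -10.5597 + -2.3492) = (0.0688, -12.9089)
link 2: phi[2] = -85 + -25 + -60 = -170 deg
  cos(-170 deg) = -0.9848, sin(-170 deg) = -0.1736
  joint[3] = (0.0688, -12.9089) + 8.2 * (-0.9848, -0.1736) = (0.0688 + -8.0754, -12.9089 + -1.4239) = (-8.0066, -14.3328)
link 3: phi[3] = -85 + -25 + -60 + 55 = -115 deg
  cos(-115 deg) = -0.4226, sin(-115 deg) = -0.9063
  joint[4] = (-8.0066, -14.3328) + 9.7 * (-0.4226, -0.9063) = (-8.0066 + -4.0994, -14.3328 + -8.7912) = (-12.1060, -23.1240)
End effector: (-12.1060, -23.1240)

Answer: -12.1060 -23.1240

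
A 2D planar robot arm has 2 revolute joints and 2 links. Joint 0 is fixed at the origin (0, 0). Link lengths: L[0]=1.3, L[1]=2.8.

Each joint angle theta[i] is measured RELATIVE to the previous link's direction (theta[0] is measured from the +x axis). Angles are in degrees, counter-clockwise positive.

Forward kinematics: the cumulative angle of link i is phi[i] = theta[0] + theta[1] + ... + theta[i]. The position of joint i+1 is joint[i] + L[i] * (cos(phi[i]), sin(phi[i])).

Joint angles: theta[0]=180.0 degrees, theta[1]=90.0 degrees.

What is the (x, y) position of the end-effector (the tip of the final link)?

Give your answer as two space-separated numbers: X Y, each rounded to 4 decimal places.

Answer: -1.3000 -2.8000

Derivation:
joint[0] = (0.0000, 0.0000)  (base)
link 0: phi[0] = 180 = 180 deg
  cos(180 deg) = -1.0000, sin(180 deg) = 0.0000
  joint[1] = (0.0000, 0.0000) + 1.3 * (-1.0000, 0.0000) = (0.0000 + -1.3000, 0.0000 + 0.0000) = (-1.3000, 0.0000)
link 1: phi[1] = 180 + 90 = 270 deg
  cos(270 deg) = -0.0000, sin(270 deg) = -1.0000
  joint[2] = (-1.3000, 0.0000) + 2.8 * (-0.0000, -1.0000) = (-1.3000 + -0.0000, 0.0000 + -2.8000) = (-1.3000, -2.8000)
End effector: (-1.3000, -2.8000)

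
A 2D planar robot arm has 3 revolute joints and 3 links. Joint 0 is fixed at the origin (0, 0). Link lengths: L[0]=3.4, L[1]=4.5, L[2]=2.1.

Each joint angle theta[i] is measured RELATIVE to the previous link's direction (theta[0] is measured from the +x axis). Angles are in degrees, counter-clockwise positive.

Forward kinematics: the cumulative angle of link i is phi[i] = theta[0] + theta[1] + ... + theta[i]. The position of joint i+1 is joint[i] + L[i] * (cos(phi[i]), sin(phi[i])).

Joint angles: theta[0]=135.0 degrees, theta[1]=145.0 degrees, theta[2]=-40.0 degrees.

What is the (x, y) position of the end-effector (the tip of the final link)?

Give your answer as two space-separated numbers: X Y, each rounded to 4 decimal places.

Answer: -2.6727 -3.8461

Derivation:
joint[0] = (0.0000, 0.0000)  (base)
link 0: phi[0] = 135 = 135 deg
  cos(135 deg) = -0.7071, sin(135 deg) = 0.7071
  joint[1] = (0.0000, 0.0000) + 3.4 * (-0.7071, 0.7071) = (0.0000 + -2.4042, 0.0000 + 2.4042) = (-2.4042, 2.4042)
link 1: phi[1] = 135 + 145 = 280 deg
  cos(280 deg) = 0.1736, sin(280 deg) = -0.9848
  joint[2] = (-2.4042, 2.4042) + 4.5 * (0.1736, -0.9848) = (-2.4042 + 0.7814, 2.4042 + -4.4316) = (-1.6227, -2.0275)
link 2: phi[2] = 135 + 145 + -40 = 240 deg
  cos(240 deg) = -0.5000, sin(240 deg) = -0.8660
  joint[3] = (-1.6227, -2.0275) + 2.1 * (-0.5000, -0.8660) = (-1.6227 + -1.0500, -2.0275 + -1.8187) = (-2.6727, -3.8461)
End effector: (-2.6727, -3.8461)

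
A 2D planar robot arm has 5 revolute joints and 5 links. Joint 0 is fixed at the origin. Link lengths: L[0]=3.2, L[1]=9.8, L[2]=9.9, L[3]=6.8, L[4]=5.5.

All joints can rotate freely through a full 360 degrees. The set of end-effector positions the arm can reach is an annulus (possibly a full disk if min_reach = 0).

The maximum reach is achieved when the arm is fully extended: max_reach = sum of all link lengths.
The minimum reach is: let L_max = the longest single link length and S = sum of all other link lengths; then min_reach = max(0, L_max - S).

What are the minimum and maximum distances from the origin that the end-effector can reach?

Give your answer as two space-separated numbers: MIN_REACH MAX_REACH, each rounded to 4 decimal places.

Answer: 0.0000 35.2000

Derivation:
Link lengths: [3.2, 9.8, 9.9, 6.8, 5.5]
max_reach = 3.2 + 9.8 + 9.9 + 6.8 + 5.5 = 35.2
L_max = max([3.2, 9.8, 9.9, 6.8, 5.5]) = 9.9
S (sum of others) = 35.2 - 9.9 = 25.3
min_reach = max(0, 9.9 - 25.3) = max(0, -15.4) = 0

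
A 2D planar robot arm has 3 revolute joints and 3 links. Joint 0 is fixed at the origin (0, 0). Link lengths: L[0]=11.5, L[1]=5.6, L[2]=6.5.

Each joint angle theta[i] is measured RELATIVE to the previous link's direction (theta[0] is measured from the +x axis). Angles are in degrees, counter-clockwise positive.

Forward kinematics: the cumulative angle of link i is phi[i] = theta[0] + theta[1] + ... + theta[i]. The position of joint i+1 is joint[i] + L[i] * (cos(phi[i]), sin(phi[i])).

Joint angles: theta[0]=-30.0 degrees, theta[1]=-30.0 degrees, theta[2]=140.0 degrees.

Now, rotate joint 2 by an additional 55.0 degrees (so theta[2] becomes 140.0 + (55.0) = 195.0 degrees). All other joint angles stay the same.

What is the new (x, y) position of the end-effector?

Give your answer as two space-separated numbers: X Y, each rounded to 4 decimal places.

joint[0] = (0.0000, 0.0000)  (base)
link 0: phi[0] = -30 = -30 deg
  cos(-30 deg) = 0.8660, sin(-30 deg) = -0.5000
  joint[1] = (0.0000, 0.0000) + 11.5 * (0.8660, -0.5000) = (0.0000 + 9.9593, 0.0000 + -5.7500) = (9.9593, -5.7500)
link 1: phi[1] = -30 + -30 = -60 deg
  cos(-60 deg) = 0.5000, sin(-60 deg) = -0.8660
  joint[2] = (9.9593, -5.7500) + 5.6 * (0.5000, -0.8660) = (9.9593 + 2.8000, -5.7500 + -4.8497) = (12.7593, -10.5997)
link 2: phi[2] = -30 + -30 + 195 = 135 deg
  cos(135 deg) = -0.7071, sin(135 deg) = 0.7071
  joint[3] = (12.7593, -10.5997) + 6.5 * (-0.7071, 0.7071) = (12.7593 + -4.5962, -10.5997 + 4.5962) = (8.1631, -6.0035)
End effector: (8.1631, -6.0035)

Answer: 8.1631 -6.0035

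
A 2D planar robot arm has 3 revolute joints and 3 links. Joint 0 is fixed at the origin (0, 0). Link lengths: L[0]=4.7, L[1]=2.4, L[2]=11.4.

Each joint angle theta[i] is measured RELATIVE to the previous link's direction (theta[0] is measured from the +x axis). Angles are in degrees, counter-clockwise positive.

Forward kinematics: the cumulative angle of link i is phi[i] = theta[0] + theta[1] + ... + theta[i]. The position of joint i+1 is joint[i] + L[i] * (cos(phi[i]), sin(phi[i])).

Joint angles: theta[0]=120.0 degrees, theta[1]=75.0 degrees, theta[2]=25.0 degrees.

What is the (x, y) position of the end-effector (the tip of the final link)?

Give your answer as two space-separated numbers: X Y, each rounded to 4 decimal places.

joint[0] = (0.0000, 0.0000)  (base)
link 0: phi[0] = 120 = 120 deg
  cos(120 deg) = -0.5000, sin(120 deg) = 0.8660
  joint[1] = (0.0000, 0.0000) + 4.7 * (-0.5000, 0.8660) = (0.0000 + -2.3500, 0.0000 + 4.0703) = (-2.3500, 4.0703)
link 1: phi[1] = 120 + 75 = 195 deg
  cos(195 deg) = -0.9659, sin(195 deg) = -0.2588
  joint[2] = (-2.3500, 4.0703) + 2.4 * (-0.9659, -0.2588) = (-2.3500 + -2.3182, 4.0703 + -0.6212) = (-4.6682, 3.4492)
link 2: phi[2] = 120 + 75 + 25 = 220 deg
  cos(220 deg) = -0.7660, sin(220 deg) = -0.6428
  joint[3] = (-4.6682, 3.4492) + 11.4 * (-0.7660, -0.6428) = (-4.6682 + -8.7329, 3.4492 + -7.3278) = (-13.4011, -3.8786)
End effector: (-13.4011, -3.8786)

Answer: -13.4011 -3.8786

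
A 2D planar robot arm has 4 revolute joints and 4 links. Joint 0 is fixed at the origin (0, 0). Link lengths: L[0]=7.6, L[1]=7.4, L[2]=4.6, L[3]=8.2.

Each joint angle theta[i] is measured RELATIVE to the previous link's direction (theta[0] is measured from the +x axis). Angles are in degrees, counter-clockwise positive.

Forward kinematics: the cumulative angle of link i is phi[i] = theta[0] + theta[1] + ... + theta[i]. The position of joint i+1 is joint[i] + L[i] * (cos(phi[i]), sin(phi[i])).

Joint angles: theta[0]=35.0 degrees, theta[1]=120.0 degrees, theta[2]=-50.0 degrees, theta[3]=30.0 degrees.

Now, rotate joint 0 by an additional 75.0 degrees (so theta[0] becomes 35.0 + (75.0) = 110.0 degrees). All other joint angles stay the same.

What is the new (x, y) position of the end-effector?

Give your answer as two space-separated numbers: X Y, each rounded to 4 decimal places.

joint[0] = (0.0000, 0.0000)  (base)
link 0: phi[0] = 110 = 110 deg
  cos(110 deg) = -0.3420, sin(110 deg) = 0.9397
  joint[1] = (0.0000, 0.0000) + 7.6 * (-0.3420, 0.9397) = (0.0000 + -2.5994, 0.0000 + 7.1417) = (-2.5994, 7.1417)
link 1: phi[1] = 110 + 120 = 230 deg
  cos(230 deg) = -0.6428, sin(230 deg) = -0.7660
  joint[2] = (-2.5994, 7.1417) + 7.4 * (-0.6428, -0.7660) = (-2.5994 + -4.7566, 7.1417 + -5.6687) = (-7.3560, 1.4729)
link 2: phi[2] = 110 + 120 + -50 = 180 deg
  cos(180 deg) = -1.0000, sin(180 deg) = 0.0000
  joint[3] = (-7.3560, 1.4729) + 4.6 * (-1.0000, 0.0000) = (-7.3560 + -4.6000, 1.4729 + 0.0000) = (-11.9560, 1.4729)
link 3: phi[3] = 110 + 120 + -50 + 30 = 210 deg
  cos(210 deg) = -0.8660, sin(210 deg) = -0.5000
  joint[4] = (-11.9560, 1.4729) + 8.2 * (-0.8660, -0.5000) = (-11.9560 + -7.1014, 1.4729 + -4.1000) = (-19.0574, -2.6271)
End effector: (-19.0574, -2.6271)

Answer: -19.0574 -2.6271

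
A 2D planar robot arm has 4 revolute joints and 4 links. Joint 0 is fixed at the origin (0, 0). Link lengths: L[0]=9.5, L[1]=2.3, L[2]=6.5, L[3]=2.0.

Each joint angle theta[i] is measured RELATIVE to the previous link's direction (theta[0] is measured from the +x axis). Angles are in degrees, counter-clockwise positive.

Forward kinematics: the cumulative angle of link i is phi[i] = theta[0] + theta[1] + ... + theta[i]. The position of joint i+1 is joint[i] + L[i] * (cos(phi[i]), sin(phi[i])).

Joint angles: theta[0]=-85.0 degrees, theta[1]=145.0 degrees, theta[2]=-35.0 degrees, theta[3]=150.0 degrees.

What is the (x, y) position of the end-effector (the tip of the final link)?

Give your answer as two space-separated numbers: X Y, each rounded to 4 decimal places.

Answer: 5.8766 -4.5507

Derivation:
joint[0] = (0.0000, 0.0000)  (base)
link 0: phi[0] = -85 = -85 deg
  cos(-85 deg) = 0.0872, sin(-85 deg) = -0.9962
  joint[1] = (0.0000, 0.0000) + 9.5 * (0.0872, -0.9962) = (0.0000 + 0.8280, 0.0000 + -9.4638) = (0.8280, -9.4638)
link 1: phi[1] = -85 + 145 = 60 deg
  cos(60 deg) = 0.5000, sin(60 deg) = 0.8660
  joint[2] = (0.8280, -9.4638) + 2.3 * (0.5000, 0.8660) = (0.8280 + 1.1500, -9.4638 + 1.9919) = (1.9780, -7.4720)
link 2: phi[2] = -85 + 145 + -35 = 25 deg
  cos(25 deg) = 0.9063, sin(25 deg) = 0.4226
  joint[3] = (1.9780, -7.4720) + 6.5 * (0.9063, 0.4226) = (1.9780 + 5.8910, -7.4720 + 2.7470) = (7.8690, -4.7250)
link 3: phi[3] = -85 + 145 + -35 + 150 = 175 deg
  cos(175 deg) = -0.9962, sin(175 deg) = 0.0872
  joint[4] = (7.8690, -4.7250) + 2 * (-0.9962, 0.0872) = (7.8690 + -1.9924, -4.7250 + 0.1743) = (5.8766, -4.5507)
End effector: (5.8766, -4.5507)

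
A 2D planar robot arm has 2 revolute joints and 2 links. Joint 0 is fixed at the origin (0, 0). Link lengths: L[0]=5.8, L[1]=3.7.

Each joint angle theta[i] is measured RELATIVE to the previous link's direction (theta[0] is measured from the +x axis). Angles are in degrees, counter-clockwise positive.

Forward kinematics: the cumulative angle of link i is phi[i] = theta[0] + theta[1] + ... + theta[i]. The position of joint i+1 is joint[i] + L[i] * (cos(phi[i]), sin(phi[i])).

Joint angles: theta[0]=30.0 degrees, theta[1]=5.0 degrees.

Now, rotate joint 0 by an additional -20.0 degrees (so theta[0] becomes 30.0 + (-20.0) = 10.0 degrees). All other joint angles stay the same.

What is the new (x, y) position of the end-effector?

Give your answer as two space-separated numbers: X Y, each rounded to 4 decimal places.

Answer: 9.2858 1.9648

Derivation:
joint[0] = (0.0000, 0.0000)  (base)
link 0: phi[0] = 10 = 10 deg
  cos(10 deg) = 0.9848, sin(10 deg) = 0.1736
  joint[1] = (0.0000, 0.0000) + 5.8 * (0.9848, 0.1736) = (0.0000 + 5.7119, 0.0000 + 1.0072) = (5.7119, 1.0072)
link 1: phi[1] = 10 + 5 = 15 deg
  cos(15 deg) = 0.9659, sin(15 deg) = 0.2588
  joint[2] = (5.7119, 1.0072) + 3.7 * (0.9659, 0.2588) = (5.7119 + 3.5739, 1.0072 + 0.9576) = (9.2858, 1.9648)
End effector: (9.2858, 1.9648)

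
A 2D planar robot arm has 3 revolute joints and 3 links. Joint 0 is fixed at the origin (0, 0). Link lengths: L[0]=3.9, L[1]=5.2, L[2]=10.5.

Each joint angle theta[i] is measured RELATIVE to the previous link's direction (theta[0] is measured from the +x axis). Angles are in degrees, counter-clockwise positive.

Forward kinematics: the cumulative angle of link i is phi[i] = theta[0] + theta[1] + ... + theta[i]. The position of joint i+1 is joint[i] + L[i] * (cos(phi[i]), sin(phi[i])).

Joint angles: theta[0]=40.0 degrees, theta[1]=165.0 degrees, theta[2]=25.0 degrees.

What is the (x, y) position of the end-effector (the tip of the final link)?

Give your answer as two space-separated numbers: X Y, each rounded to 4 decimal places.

joint[0] = (0.0000, 0.0000)  (base)
link 0: phi[0] = 40 = 40 deg
  cos(40 deg) = 0.7660, sin(40 deg) = 0.6428
  joint[1] = (0.0000, 0.0000) + 3.9 * (0.7660, 0.6428) = (0.0000 + 2.9876, 0.0000 + 2.5069) = (2.9876, 2.5069)
link 1: phi[1] = 40 + 165 = 205 deg
  cos(205 deg) = -0.9063, sin(205 deg) = -0.4226
  joint[2] = (2.9876, 2.5069) + 5.2 * (-0.9063, -0.4226) = (2.9876 + -4.7128, 2.5069 + -2.1976) = (-1.7252, 0.3093)
link 2: phi[2] = 40 + 165 + 25 = 230 deg
  cos(230 deg) = -0.6428, sin(230 deg) = -0.7660
  joint[3] = (-1.7252, 0.3093) + 10.5 * (-0.6428, -0.7660) = (-1.7252 + -6.7493, 0.3093 + -8.0435) = (-8.4745, -7.7342)
End effector: (-8.4745, -7.7342)

Answer: -8.4745 -7.7342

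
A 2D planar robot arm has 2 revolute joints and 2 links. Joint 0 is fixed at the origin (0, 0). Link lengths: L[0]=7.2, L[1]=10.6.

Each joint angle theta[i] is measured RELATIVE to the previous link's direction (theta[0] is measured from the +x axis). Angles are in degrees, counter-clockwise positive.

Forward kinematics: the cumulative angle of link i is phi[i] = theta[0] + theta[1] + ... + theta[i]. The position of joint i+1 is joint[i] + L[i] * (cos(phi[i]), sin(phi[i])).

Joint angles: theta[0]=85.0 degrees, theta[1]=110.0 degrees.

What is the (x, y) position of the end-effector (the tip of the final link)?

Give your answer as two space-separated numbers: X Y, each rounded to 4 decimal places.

joint[0] = (0.0000, 0.0000)  (base)
link 0: phi[0] = 85 = 85 deg
  cos(85 deg) = 0.0872, sin(85 deg) = 0.9962
  joint[1] = (0.0000, 0.0000) + 7.2 * (0.0872, 0.9962) = (0.0000 + 0.6275, 0.0000 + 7.1726) = (0.6275, 7.1726)
link 1: phi[1] = 85 + 110 = 195 deg
  cos(195 deg) = -0.9659, sin(195 deg) = -0.2588
  joint[2] = (0.6275, 7.1726) + 10.6 * (-0.9659, -0.2588) = (0.6275 + -10.2388, 7.1726 + -2.7435) = (-9.6113, 4.4291)
End effector: (-9.6113, 4.4291)

Answer: -9.6113 4.4291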